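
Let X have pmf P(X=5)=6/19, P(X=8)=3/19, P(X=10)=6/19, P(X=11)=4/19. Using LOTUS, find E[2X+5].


E[2X+5] = sum(g(x)*P(x))
= 15*6/19 + 21*3/19 + 25*6/19 + 27*4/19
= 411/19

411/19


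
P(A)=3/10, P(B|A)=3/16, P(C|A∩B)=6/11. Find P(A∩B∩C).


P(A∩B∩C) = P(A) * P(B|A) * P(C|A∩B)
= 3/10 * 3/16 * 6/11
= 9/160 * 6/11 = 27/880

27/880


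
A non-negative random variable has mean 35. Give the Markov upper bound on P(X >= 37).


Markov: P(X >= a) <= E[X]/a
P(X >= 37) <= 35/37

35/37


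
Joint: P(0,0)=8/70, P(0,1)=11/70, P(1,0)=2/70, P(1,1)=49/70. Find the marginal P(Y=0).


P(Y=0) = P(0,0)+P(1,0) = 8/70 + 2/70 = 10/70 = 1/7

1/7


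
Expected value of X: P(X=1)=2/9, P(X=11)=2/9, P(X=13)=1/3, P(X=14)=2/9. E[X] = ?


E[X] = sum(x * P(x))
= 1*2/9 + 11*2/9 + 13*1/3 + 14*2/9
= 91/9

91/9


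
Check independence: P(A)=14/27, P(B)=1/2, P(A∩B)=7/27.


P(A)*P(B) = 14/27*1/2 = 7/27
P(A∩B) = 7/27, which equals P(A)P(B), so independent

Yes, A and B are independent


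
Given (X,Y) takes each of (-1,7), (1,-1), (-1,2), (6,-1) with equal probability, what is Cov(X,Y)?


E[X]=5/4, E[Y]=7/4, E[XY]=-4
Cov(X,Y) = E[XY] - E[X]E[Y] = -4 - 5/4*7/4 = -99/16

-99/16


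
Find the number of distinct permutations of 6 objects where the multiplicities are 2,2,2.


6! = 720
Denominator: 2!=2 * 2!=2 * 2!=2
Coefficient = 720 / 8 = 90

90


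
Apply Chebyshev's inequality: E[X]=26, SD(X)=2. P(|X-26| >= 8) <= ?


k = 8/2 = 4
Chebyshev: P(|X-mu| >= k*sigma) <= 1/k^2 = 1/4^2 = 1/16

1/16


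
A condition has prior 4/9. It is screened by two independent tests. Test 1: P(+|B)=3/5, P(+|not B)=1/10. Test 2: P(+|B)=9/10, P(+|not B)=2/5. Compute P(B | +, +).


After test 1: P(+) = 3/5*4/9 + 1/10*5/9 = 29/90
P(B|+) = (4/15)/(29/90) = 24/29
After test 2 (use post1 as new prior): P(+) = 9/10*24/29 + 2/5*5/29 = 118/145
P(B|+,+) = (108/145)/(118/145) = 54/59

54/59


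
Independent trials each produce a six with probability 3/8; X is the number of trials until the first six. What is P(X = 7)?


P(X=7) = (1-p)^6 * p = (5/8)^6 * 3/8
= 15625/262144 * 3/8 = 46875/2097152

46875/2097152


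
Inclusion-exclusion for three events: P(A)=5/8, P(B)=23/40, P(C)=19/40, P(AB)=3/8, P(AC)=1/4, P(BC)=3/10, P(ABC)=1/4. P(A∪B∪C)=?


P(A∪B∪C) = P(A)+P(B)+P(C) - P(AB)-P(AC)-P(BC) + P(ABC)
= 5/8+23/40+19/40 - 3/8-1/4-3/10 + 1/4
= 1

1


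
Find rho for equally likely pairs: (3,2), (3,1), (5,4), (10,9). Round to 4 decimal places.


Cov(X,Y) = 8.7500, Var(X) = 8.1875, Var(Y) = 9.5000
rho = Cov/(sqrt(VarX)*sqrt(VarY)) = 0.9921

0.9921


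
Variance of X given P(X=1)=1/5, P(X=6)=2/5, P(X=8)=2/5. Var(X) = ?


E[X] = 29/5, E[X^2] = 201/5
Var(X) = E[X^2] - (E[X])^2 = 201/5 - (29/5)^2 = 164/25

164/25


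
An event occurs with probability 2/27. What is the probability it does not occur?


P(A') = 1 - P(A) = 1 - 2/27 = 25/27

25/27


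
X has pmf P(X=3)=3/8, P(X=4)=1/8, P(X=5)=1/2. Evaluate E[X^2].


E[X^2] = sum(x^2 * P(x))
= 9*3/8 + 16*1/8 + 25*1/2
= 143/8

143/8


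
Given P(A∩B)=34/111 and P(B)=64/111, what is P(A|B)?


P(A|B) = P(A∩B)/P(B) = (34/111)/(64/111) = 34/64 = 17/32

17/32


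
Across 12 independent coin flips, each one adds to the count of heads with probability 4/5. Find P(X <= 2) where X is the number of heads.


P(X<=2) = P(X=0) + P(X=1) + P(X=2)
= 1/244140625 + 48/244140625 + 1056/244140625
= 221/48828125

221/48828125


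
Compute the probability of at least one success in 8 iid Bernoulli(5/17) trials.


P(at least one) = 1 - P(none)
P(none) = (1 - 5/17)^8 = (12/17)^8 = 429981696/6975757441
P(at least one) = 1 - 429981696/6975757441 = 6545775745/6975757441

6545775745/6975757441


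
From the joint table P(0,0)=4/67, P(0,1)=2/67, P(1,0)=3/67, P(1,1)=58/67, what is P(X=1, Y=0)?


Read from table: P(X=1, Y=0) = 3/67

3/67


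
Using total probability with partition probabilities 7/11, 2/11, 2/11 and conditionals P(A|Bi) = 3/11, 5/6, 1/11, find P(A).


P(A) = P(A|B1)P(B1) + P(A|B2)P(B2) + P(A|B3)P(B3)
= 3/11*7/11 + 5/6*2/11 + 1/11*2/11
= 21/121 + 5/33 + 2/121 = 124/363

124/363


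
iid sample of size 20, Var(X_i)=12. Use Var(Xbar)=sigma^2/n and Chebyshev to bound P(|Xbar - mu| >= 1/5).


Var(Xbar) = Var(X)/n = 12/20
Chebyshev: P(|Xbar-mu| >= 1/5) <= Var(Xbar)/(1/5)^2 = (3/5)/(1/25) = 15
Bound exceeds 1, so trivial bound: 1

1


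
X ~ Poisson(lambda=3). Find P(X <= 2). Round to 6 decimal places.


P(X<=2) = e^(-3)*3^0/0! + e^(-3)*3^1/1! + e^(-3)*3^2/2!
≈ 0.0497870684 + 0.1493612051 + 0.2240418077
= 0.4231900812
≈ 0.423190

0.423190


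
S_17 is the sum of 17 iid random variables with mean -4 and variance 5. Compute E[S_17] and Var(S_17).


E[S_n] = n*mu = 17*-4 = -68
Var(S_n) = n*sigma^2 = 17*5 = 85

E[S_17]=-68, Var(S_17)=85


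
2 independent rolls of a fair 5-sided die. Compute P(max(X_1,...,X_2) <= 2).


P(max <= 2) = P(all X_i <= 2) = (P(X_1 <= 2))^2
= (2/5)^2 = 4/25

4/25


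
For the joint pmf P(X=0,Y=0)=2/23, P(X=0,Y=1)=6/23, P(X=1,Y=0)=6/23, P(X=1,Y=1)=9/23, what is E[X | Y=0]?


P(Y=0) = 8/23
E[X|Y=0] = (0*2 + 1*6)/8 = 6/8 = 3/4

3/4


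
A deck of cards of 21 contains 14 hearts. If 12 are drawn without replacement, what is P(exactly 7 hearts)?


P(X=7) = C(14,7)*C(7,5) / C(21,12)
= 3432*21 / 293930
= 72072/293930 = 396/1615

396/1615


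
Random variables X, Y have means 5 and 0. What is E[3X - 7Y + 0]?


E[3X - 7Y + 0] = 3*E[X] - 7*E[Y] + 0
= (3)*(5) + (-7)*(0) + (0)
= 15 + 0 + 0 = 15

15


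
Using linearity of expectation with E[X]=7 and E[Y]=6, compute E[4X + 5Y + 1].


E[4X + 5Y + 1] = 4*E[X] + 5*E[Y] + 1
= (4)*(7) + (5)*(6) + (1)
= 28 + 30 + 1 = 59

59


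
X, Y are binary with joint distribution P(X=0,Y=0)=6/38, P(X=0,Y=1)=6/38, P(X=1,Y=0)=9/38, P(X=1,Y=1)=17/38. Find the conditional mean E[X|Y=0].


P(Y=0) = 15/38
E[X|Y=0] = (0*6 + 1*9)/15 = 9/15 = 3/5

3/5


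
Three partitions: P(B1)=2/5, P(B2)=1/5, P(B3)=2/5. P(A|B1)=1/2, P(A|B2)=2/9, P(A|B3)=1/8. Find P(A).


P(A) = P(A|B1)P(B1) + P(A|B2)P(B2) + P(A|B3)P(B3)
= 1/2*2/5 + 2/9*1/5 + 1/8*2/5
= 1/5 + 2/45 + 1/20 = 53/180

53/180


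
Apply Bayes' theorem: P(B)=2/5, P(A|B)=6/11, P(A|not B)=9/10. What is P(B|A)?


P(A) = P(A|B)P(B) + P(A|B')P(B') = 6/11*2/5 + 9/10*3/5 = 417/550
P(B|A) = P(A|B)P(B)/P(A) = (12/55)/(417/550) = 40/139

40/139


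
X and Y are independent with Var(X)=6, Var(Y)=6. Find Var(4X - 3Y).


Independence => Cov(X,Y)=0
Var(4X - 3Y) = 4^2*Var(X) + (-3)^2*Var(Y)
= 16*6 + 9*6 = 150

150


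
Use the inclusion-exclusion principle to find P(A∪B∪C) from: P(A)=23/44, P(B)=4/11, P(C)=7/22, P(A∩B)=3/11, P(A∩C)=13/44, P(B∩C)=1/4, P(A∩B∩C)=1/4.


P(A∪B∪C) = P(A)+P(B)+P(C) - P(AB)-P(AC)-P(BC) + P(ABC)
= 23/44+4/11+7/22 - 3/11-13/44-1/4 + 1/4
= 7/11

7/11


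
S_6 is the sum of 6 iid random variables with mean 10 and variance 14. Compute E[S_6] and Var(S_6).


E[S_n] = n*mu = 6*10 = 60
Var(S_n) = n*sigma^2 = 6*14 = 84

E[S_6]=60, Var(S_6)=84


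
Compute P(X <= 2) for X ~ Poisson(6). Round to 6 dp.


P(X<=2) = e^(-6)*6^0/0! + e^(-6)*6^1/1! + e^(-6)*6^2/2!
≈ 0.0024787522 + 0.0148725131 + 0.0446175392
= 0.0619688045
≈ 0.061969

0.061969


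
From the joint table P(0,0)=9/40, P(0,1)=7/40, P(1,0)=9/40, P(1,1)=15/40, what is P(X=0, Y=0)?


Read from table: P(X=0, Y=0) = 9/40

9/40


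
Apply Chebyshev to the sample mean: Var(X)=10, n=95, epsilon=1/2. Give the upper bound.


Var(Xbar) = Var(X)/n = 10/95
Chebyshev: P(|Xbar-mu| >= 1/2) <= Var(Xbar)/(1/2)^2 = (2/19)/(1/4) = 8/19

8/19


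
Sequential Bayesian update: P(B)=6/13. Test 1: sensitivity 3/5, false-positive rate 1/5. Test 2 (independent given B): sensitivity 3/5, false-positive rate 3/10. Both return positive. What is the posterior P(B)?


After test 1: P(+) = 3/5*6/13 + 1/5*7/13 = 5/13
P(B|+) = (18/65)/(5/13) = 18/25
After test 2 (use post1 as new prior): P(+) = 3/5*18/25 + 3/10*7/25 = 129/250
P(B|+,+) = (54/125)/(129/250) = 36/43

36/43


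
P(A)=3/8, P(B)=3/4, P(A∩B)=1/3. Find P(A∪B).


P(A∪B) = P(A) + P(B) - P(A∩B)
= 3/8 + 3/4 - 1/3 = 19/24

19/24


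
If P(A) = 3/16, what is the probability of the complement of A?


P(A') = 1 - P(A) = 1 - 3/16 = 13/16

13/16


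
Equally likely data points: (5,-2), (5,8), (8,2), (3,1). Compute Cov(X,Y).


E[X]=21/4, E[Y]=9/4, E[XY]=49/4
Cov(X,Y) = E[XY] - E[X]E[Y] = 49/4 - 21/4*9/4 = 7/16

7/16


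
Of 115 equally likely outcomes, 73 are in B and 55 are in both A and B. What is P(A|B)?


P(A|B) = P(A∩B)/P(B) = (55/115)/(73/115) = 55/73

55/73


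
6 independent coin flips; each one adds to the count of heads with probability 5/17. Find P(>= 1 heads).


P(at least one) = 1 - P(none)
P(none) = (1 - 5/17)^6 = (12/17)^6 = 2985984/24137569
P(at least one) = 1 - 2985984/24137569 = 21151585/24137569

21151585/24137569


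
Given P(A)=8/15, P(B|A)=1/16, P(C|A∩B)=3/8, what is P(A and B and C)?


P(A∩B∩C) = P(A) * P(B|A) * P(C|A∩B)
= 8/15 * 1/16 * 3/8
= 1/30 * 3/8 = 1/80

1/80


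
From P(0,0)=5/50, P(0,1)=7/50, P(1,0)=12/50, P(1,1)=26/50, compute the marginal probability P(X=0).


P(X=0) = P(0,0)+P(0,1) = 5/50 + 7/50 = 12/50 = 6/25

6/25


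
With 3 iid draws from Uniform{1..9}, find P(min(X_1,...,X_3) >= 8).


P(min >= 8) = P(all X_i >= 8) = (P(X_1 >= 8))^3
= (2/9)^3 = 8/729

8/729


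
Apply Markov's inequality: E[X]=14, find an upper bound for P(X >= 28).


Markov: P(X >= a) <= E[X]/a
P(X >= 28) <= 14/28 = 1/2

1/2


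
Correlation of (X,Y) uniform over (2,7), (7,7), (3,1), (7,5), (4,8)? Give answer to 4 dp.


Cov(X,Y) = 0.8400, Var(X) = 4.2400, Var(Y) = 6.2400
rho = Cov/(sqrt(VarX)*sqrt(VarY)) = 0.1633

0.1633


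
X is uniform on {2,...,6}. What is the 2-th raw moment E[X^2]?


E[X^2] = (1/5) * sum(x^2 for x=2..6)
= 90/5 = 18

18


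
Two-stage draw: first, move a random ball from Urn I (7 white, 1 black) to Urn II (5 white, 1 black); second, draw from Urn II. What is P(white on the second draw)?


P(transfer white) = 7/8; P(transfer black) = 1/8
If white transferred: Urn II has 6 white of 7, so P(white|white moved) = 6/7
If black transferred: Urn II has 5 white of 7, so P(white|black moved) = 5/7
By total probability: P(white) = 7/8*6/7 + 1/8*5/7 = 47/56

47/56


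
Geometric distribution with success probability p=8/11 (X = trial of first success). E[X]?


For geometric (trials until first success), E[X] = 1/p = 1/(8/11) = 11/8

11/8


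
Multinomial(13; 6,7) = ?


13! = 6227020800
Denominator: 6!=720 * 7!=5040
Coefficient = 6227020800 / 3628800 = 1716

1716


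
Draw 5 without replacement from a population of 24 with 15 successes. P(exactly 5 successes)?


P(X=5) = C(15,5)*C(9,0) / C(24,5)
= 3003*1 / 42504
= 3003/42504 = 13/184

13/184


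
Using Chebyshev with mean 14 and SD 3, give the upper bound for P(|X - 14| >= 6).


k = 6/3 = 2
Chebyshev: P(|X-mu| >= k*sigma) <= 1/k^2 = 1/2^2 = 1/4

1/4


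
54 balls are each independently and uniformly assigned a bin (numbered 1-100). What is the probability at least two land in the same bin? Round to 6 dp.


P(all different) = prod((100-i)/100 for i=0..53) = 0.000000
P(at least one match) = 1 - 0.000000 = 1.000000

1.000000


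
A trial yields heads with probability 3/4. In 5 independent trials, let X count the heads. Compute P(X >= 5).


P(X>=5) = P(X=5)
= 243/1024
= 243/1024

243/1024


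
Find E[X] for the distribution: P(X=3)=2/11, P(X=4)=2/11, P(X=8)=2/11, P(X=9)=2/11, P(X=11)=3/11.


E[X] = sum(x * P(x))
= 3*2/11 + 4*2/11 + 8*2/11 + 9*2/11 + 11*3/11
= 81/11

81/11


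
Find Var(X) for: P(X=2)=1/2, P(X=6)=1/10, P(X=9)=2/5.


E[X] = 26/5, E[X^2] = 38
Var(X) = E[X^2] - (E[X])^2 = 38 - (26/5)^2 = 274/25

274/25


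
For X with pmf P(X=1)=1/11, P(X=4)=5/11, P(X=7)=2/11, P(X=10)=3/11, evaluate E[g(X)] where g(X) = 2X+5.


E[2X+5] = sum(g(x)*P(x))
= 7*1/11 + 13*5/11 + 19*2/11 + 25*3/11
= 185/11

185/11


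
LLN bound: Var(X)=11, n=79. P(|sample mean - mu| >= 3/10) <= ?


Var(Xbar) = Var(X)/n = 11/79
Chebyshev: P(|Xbar-mu| >= 3/10) <= Var(Xbar)/(3/10)^2 = (11/79)/(9/100) = 1100/711
Bound exceeds 1, so trivial bound: 1

1


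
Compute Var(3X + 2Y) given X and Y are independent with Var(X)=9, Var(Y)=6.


Independence => Cov(X,Y)=0
Var(3X + 2Y) = 3^2*Var(X) + 2^2*Var(Y)
= 9*9 + 4*6 = 105

105


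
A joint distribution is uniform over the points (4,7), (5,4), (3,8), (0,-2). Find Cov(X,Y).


E[X]=3, E[Y]=17/4, E[XY]=18
Cov(X,Y) = E[XY] - E[X]E[Y] = 18 - 3*17/4 = 21/4

21/4


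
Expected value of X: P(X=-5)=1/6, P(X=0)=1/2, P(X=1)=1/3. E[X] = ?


E[X] = sum(x * P(x))
= -5*1/6 + 0*1/2 + 1*1/3
= -1/2

-1/2


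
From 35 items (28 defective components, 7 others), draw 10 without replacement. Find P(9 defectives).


P(X=9) = C(28,9)*C(7,1) / C(35,10)
= 6906900*7 / 183579396
= 48348300/183579396 = 4025/15283

4025/15283


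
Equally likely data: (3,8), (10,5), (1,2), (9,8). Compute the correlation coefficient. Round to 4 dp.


Cov(X,Y) = 3.9375, Var(X) = 14.6875, Var(Y) = 6.1875
rho = Cov/(sqrt(VarX)*sqrt(VarY)) = 0.4130

0.4130


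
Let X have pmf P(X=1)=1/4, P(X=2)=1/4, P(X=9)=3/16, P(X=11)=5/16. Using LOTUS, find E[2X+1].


E[2X+1] = sum(g(x)*P(x))
= 3*1/4 + 5*1/4 + 19*3/16 + 23*5/16
= 51/4

51/4


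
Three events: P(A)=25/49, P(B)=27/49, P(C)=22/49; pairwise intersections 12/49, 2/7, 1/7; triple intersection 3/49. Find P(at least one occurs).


P(A∪B∪C) = P(A)+P(B)+P(C) - P(AB)-P(AC)-P(BC) + P(ABC)
= 25/49+27/49+22/49 - 12/49-2/7-1/7 + 3/49
= 44/49

44/49


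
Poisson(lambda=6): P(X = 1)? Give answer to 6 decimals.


P(X=1) = e^(-6) * 6^1 / 1!
≈ 0.002478752177 * 6 / 1
≈ 0.014873

0.014873


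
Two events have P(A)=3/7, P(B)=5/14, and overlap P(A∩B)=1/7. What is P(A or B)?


P(A∪B) = P(A) + P(B) - P(A∩B)
= 3/7 + 5/14 - 1/7 = 9/14

9/14


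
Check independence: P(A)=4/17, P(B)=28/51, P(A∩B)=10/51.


P(A)*P(B) = 4/17*28/51 = 112/867
P(A∩B) = 10/51 != 112/867, so not independent

No, A and B are not independent


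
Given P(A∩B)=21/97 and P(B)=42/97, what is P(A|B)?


P(A|B) = P(A∩B)/P(B) = (21/97)/(42/97) = 21/42 = 1/2

1/2


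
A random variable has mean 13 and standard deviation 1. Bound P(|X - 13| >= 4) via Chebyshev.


k = 4/1 = 4
Chebyshev: P(|X-mu| >= k*sigma) <= 1/k^2 = 1/4^2 = 1/16

1/16


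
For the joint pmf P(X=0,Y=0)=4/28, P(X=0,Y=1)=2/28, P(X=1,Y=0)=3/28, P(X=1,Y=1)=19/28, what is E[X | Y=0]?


P(Y=0) = 7/28
E[X|Y=0] = (0*4 + 1*3)/7 = 3/7

3/7


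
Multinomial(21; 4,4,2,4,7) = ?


21! = 51090942171709440000
Denominator: 4!=24 * 4!=24 * 2!=2 * 4!=24 * 7!=5040
Coefficient = 51090942171709440000 / 139345920 = 366648282000

366648282000


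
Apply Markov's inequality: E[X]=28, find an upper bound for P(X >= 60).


Markov: P(X >= a) <= E[X]/a
P(X >= 60) <= 28/60 = 7/15

7/15


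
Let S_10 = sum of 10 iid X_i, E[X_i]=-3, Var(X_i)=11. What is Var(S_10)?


By independence, Var(S_n) = n*Var(X_1) = 10*11 = 110

110


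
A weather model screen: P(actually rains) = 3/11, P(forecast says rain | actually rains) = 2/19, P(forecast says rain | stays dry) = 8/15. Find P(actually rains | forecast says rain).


P(A) = P(A|B)P(B) + P(A|B')P(B') = 2/19*3/11 + 8/15*8/11 = 1306/3135
P(B|A) = P(A|B)P(B)/P(A) = (6/209)/(1306/3135) = 45/653

45/653


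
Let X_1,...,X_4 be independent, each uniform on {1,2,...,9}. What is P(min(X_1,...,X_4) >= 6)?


P(min >= 6) = P(all X_i >= 6) = (P(X_1 >= 6))^4
= (4/9)^4 = 256/6561

256/6561


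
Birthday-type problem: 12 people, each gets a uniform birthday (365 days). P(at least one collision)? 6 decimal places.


P(all different) = prod((365-i)/365 for i=0..11) = 0.832975
P(at least one match) = 1 - 0.832975 = 0.167025

0.167025


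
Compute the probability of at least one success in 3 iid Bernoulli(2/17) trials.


P(at least one) = 1 - P(none)
P(none) = (1 - 2/17)^3 = (15/17)^3 = 3375/4913
P(at least one) = 1 - 3375/4913 = 1538/4913

1538/4913


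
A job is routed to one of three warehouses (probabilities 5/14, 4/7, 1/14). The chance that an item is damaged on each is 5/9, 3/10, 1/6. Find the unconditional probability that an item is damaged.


P(A) = P(A|B1)P(B1) + P(A|B2)P(B2) + P(A|B3)P(B3)
= 5/9*5/14 + 3/10*4/7 + 1/6*1/14
= 25/126 + 6/35 + 1/84 = 481/1260

481/1260


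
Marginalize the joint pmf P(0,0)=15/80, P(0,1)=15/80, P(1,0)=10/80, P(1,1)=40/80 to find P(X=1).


P(X=1) = P(1,0)+P(1,1) = 10/80 + 40/80 = 50/80 = 5/8

5/8


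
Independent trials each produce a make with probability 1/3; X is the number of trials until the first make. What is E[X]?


For geometric (trials until first success), E[X] = 1/p = 1/(1/3) = 3

3


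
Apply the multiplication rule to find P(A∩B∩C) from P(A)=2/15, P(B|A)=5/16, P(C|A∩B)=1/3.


P(A∩B∩C) = P(A) * P(B|A) * P(C|A∩B)
= 2/15 * 5/16 * 1/3
= 1/24 * 1/3 = 1/72

1/72


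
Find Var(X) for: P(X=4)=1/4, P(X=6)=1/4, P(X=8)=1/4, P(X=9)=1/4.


E[X] = 27/4, E[X^2] = 197/4
Var(X) = E[X^2] - (E[X])^2 = 197/4 - (27/4)^2 = 59/16

59/16


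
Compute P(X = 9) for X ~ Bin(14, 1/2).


P(X=9) = C(14,9) * p^9 * (1-p)^5
= 2002 * 1/512 * 1/32
= 1001/8192

1001/8192


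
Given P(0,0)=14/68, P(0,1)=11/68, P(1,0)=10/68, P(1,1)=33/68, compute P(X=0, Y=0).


Read from table: P(X=0, Y=0) = 14/68 = 7/34

7/34


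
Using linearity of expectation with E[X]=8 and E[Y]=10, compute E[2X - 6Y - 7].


E[2X - 6Y - 7] = 2*E[X] - 6*E[Y] - 7
= (2)*(8) + (-6)*(10) + (-7)
= 16 - 60 - 7 = -51

-51


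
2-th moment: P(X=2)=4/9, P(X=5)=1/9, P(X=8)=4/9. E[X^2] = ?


E[X^2] = sum(x^2 * P(x))
= 4*4/9 + 25*1/9 + 64*4/9
= 33

33


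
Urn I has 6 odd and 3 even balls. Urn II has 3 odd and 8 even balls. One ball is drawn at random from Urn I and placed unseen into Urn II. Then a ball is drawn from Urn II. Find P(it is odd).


P(transfer odd) = 6/9 = 2/3; P(transfer even) = 1/3
If odd transferred: Urn II has 4 odd of 12, so P(odd|odd moved) = 1/3
If even transferred: Urn II has 3 odd of 12, so P(odd|even moved) = 1/4
By total probability: P(odd) = 2/3*1/3 + 1/3*1/4 = 11/36

11/36


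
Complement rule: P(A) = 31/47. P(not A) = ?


P(A') = 1 - P(A) = 1 - 31/47 = 16/47

16/47


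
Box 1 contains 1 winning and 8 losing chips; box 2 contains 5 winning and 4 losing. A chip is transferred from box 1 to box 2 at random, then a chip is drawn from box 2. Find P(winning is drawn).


P(transfer winning) = 1/9; P(transfer losing) = 8/9
If winning transferred: Urn II has 6 winning of 10, so P(winning|winning moved) = 3/5
If losing transferred: Urn II has 5 winning of 10, so P(winning|losing moved) = 1/2
By total probability: P(winning) = 1/9*3/5 + 8/9*1/2 = 23/45

23/45


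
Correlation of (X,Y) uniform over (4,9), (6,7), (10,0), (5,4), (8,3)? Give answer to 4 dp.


Cov(X,Y) = -5.9600, Var(X) = 4.6400, Var(Y) = 9.8400
rho = Cov/(sqrt(VarX)*sqrt(VarY)) = -0.8820

-0.8820


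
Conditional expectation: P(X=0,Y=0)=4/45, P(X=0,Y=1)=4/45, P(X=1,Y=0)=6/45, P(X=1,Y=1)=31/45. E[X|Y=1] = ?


P(Y=1) = 35/45
E[X|Y=1] = (0*4 + 1*31)/35 = 31/35

31/35


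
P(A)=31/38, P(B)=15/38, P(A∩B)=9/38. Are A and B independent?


P(A)*P(B) = 31/38*15/38 = 465/1444
P(A∩B) = 9/38 != 465/1444, so not independent

No, A and B are not independent


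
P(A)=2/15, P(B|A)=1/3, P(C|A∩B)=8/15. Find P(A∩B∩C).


P(A∩B∩C) = P(A) * P(B|A) * P(C|A∩B)
= 2/15 * 1/3 * 8/15
= 2/45 * 8/15 = 16/675

16/675


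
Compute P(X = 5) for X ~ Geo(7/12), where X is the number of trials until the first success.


P(X=5) = (1-p)^4 * p = (5/12)^4 * 7/12
= 625/20736 * 7/12 = 4375/248832

4375/248832


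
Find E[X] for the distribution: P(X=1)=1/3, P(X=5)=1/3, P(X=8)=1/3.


E[X] = sum(x * P(x))
= 1*1/3 + 5*1/3 + 8*1/3
= 14/3

14/3


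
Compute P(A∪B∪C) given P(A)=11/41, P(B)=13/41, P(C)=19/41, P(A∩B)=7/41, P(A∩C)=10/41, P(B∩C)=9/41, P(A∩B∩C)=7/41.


P(A∪B∪C) = P(A)+P(B)+P(C) - P(AB)-P(AC)-P(BC) + P(ABC)
= 11/41+13/41+19/41 - 7/41-10/41-9/41 + 7/41
= 24/41

24/41


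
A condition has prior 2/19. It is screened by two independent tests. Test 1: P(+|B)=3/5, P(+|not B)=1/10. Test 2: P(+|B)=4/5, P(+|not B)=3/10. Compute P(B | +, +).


After test 1: P(+) = 3/5*2/19 + 1/10*17/19 = 29/190
P(B|+) = (6/95)/(29/190) = 12/29
After test 2 (use post1 as new prior): P(+) = 4/5*12/29 + 3/10*17/29 = 147/290
P(B|+,+) = (48/145)/(147/290) = 32/49

32/49


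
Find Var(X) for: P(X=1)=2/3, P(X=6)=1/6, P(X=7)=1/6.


E[X] = 17/6, E[X^2] = 89/6
Var(X) = E[X^2] - (E[X])^2 = 89/6 - (17/6)^2 = 245/36

245/36


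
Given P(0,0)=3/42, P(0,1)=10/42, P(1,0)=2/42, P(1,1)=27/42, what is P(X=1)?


P(X=1) = P(1,0)+P(1,1) = 2/42 + 27/42 = 29/42

29/42


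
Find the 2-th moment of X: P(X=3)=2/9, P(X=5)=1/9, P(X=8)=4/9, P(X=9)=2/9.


E[X^2] = sum(x^2 * P(x))
= 9*2/9 + 25*1/9 + 64*4/9 + 81*2/9
= 461/9

461/9


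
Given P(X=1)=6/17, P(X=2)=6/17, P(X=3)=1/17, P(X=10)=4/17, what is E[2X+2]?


E[2X+2] = sum(g(x)*P(x))
= 4*6/17 + 6*6/17 + 8*1/17 + 22*4/17
= 156/17

156/17


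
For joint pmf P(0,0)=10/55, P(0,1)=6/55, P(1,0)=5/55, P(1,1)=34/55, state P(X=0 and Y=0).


Read from table: P(X=0, Y=0) = 10/55 = 2/11

2/11


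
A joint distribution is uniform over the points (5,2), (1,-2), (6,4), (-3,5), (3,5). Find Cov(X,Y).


E[X]=12/5, E[Y]=14/5, E[XY]=32/5
Cov(X,Y) = E[XY] - E[X]E[Y] = 32/5 - 12/5*14/5 = -8/25

-8/25


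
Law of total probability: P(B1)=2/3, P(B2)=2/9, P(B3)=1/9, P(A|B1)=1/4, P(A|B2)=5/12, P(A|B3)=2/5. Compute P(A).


P(A) = P(A|B1)P(B1) + P(A|B2)P(B2) + P(A|B3)P(B3)
= 1/4*2/3 + 5/12*2/9 + 2/5*1/9
= 1/6 + 5/54 + 2/45 = 41/135

41/135


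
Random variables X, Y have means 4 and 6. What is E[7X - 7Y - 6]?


E[7X - 7Y - 6] = 7*E[X] - 7*E[Y] - 6
= (7)*(4) + (-7)*(6) + (-6)
= 28 - 42 - 6 = -20

-20


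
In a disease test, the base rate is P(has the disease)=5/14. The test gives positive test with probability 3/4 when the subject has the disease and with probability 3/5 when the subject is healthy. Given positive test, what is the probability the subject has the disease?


P(A) = P(A|B)P(B) + P(A|B')P(B') = 3/4*5/14 + 3/5*9/14 = 183/280
P(B|A) = P(A|B)P(B)/P(A) = (15/56)/(183/280) = 25/61

25/61


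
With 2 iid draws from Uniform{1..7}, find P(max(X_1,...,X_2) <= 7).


P(max <= 7) = P(all X_i <= 7) = (P(X_1 <= 7))^2
= (7/7)^2 = 1^2 = 1

1


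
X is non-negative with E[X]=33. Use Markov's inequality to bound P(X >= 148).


Markov: P(X >= a) <= E[X]/a
P(X >= 148) <= 33/148

33/148


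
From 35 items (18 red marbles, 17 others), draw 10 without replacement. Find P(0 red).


P(X=0) = C(18,0)*C(17,10) / C(35,10)
= 1*19448 / 183579396
= 19448/183579396 = 2/18879

2/18879


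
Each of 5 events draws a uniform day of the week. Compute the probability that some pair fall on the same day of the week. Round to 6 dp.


P(all different) = prod((7-i)/7 for i=0..4) = 0.149938
P(at least one match) = 1 - 0.149938 = 0.850062

0.850062


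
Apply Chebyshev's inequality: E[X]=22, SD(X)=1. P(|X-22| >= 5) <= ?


k = 5/1 = 5
Chebyshev: P(|X-mu| >= k*sigma) <= 1/k^2 = 1/5^2 = 1/25

1/25


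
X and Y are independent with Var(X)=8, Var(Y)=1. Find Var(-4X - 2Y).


Independence => Cov(X,Y)=0
Var(-4X - 2Y) = (-4)^2*Var(X) + (-2)^2*Var(Y)
= 16*8 + 4*1 = 132

132


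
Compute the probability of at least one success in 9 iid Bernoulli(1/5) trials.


P(at least one) = 1 - P(none)
P(none) = (1 - 1/5)^9 = (4/5)^9 = 262144/1953125
P(at least one) = 1 - 262144/1953125 = 1690981/1953125

1690981/1953125


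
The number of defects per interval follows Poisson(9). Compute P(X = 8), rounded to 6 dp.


P(X=8) = e^(-9) * 9^8 / 8!
≈ 0.0001234098041 * 43046721 / 40320
≈ 0.131756

0.131756


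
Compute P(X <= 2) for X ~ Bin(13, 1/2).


P(X<=2) = P(X=0) + P(X=1) + P(X=2)
= 1/8192 + 13/8192 + 39/4096
= 23/2048

23/2048


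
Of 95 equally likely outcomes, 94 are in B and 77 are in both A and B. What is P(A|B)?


P(A|B) = P(A∩B)/P(B) = (77/95)/(94/95) = 77/94

77/94


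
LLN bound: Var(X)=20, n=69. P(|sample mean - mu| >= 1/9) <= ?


Var(Xbar) = Var(X)/n = 20/69
Chebyshev: P(|Xbar-mu| >= 1/9) <= Var(Xbar)/(1/9)^2 = (20/69)/(1/81) = 540/23
Bound exceeds 1, so trivial bound: 1

1


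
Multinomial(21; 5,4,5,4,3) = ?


21! = 51090942171709440000
Denominator: 5!=120 * 4!=24 * 5!=120 * 4!=24 * 3!=6
Coefficient = 51090942171709440000 / 49766400 = 1026615189600

1026615189600


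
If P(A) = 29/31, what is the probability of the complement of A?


P(A') = 1 - P(A) = 1 - 29/31 = 2/31

2/31


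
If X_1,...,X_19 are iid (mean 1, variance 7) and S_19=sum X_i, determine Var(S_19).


By independence, Var(S_n) = n*Var(X_1) = 19*7 = 133

133


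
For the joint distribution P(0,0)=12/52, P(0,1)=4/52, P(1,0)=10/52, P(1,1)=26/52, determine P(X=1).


P(X=1) = P(1,0)+P(1,1) = 10/52 + 26/52 = 36/52 = 9/13

9/13


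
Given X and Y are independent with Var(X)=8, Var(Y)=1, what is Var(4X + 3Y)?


Independence => Cov(X,Y)=0
Var(4X + 3Y) = 4^2*Var(X) + 3^2*Var(Y)
= 16*8 + 9*1 = 137

137


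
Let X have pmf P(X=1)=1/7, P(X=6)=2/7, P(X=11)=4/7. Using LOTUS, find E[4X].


E[4X] = sum(g(x)*P(x))
= 4*1/7 + 24*2/7 + 44*4/7
= 228/7

228/7


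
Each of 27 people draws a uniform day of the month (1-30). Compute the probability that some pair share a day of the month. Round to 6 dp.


P(all different) = prod((30-i)/30 for i=0..26) = 0.000000
P(at least one match) = 1 - 0.000000 = 1.000000

1.000000


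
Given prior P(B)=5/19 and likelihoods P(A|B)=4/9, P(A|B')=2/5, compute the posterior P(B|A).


P(A) = P(A|B)P(B) + P(A|B')P(B') = 4/9*5/19 + 2/5*14/19 = 352/855
P(B|A) = P(A|B)P(B)/P(A) = (20/171)/(352/855) = 25/88

25/88


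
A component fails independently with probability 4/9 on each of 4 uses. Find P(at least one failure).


P(at least one) = 1 - P(none)
P(none) = (1 - 4/9)^4 = (5/9)^4 = 625/6561
P(at least one) = 1 - 625/6561 = 5936/6561

5936/6561


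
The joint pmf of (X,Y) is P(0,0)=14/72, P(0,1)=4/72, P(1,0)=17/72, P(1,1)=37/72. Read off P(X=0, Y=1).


Read from table: P(X=0, Y=1) = 4/72 = 1/18

1/18


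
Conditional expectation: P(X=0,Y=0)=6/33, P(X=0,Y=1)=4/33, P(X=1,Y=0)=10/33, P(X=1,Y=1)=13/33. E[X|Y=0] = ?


P(Y=0) = 16/33
E[X|Y=0] = (0*6 + 1*10)/16 = 10/16 = 5/8

5/8


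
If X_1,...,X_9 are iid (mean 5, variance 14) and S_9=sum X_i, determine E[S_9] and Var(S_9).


E[S_n] = n*mu = 9*5 = 45
Var(S_n) = n*sigma^2 = 9*14 = 126

E[S_9]=45, Var(S_9)=126


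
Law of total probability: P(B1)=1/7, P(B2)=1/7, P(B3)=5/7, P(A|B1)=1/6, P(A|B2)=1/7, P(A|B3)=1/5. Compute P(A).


P(A) = P(A|B1)P(B1) + P(A|B2)P(B2) + P(A|B3)P(B3)
= 1/6*1/7 + 1/7*1/7 + 1/5*5/7
= 1/42 + 1/49 + 1/7 = 55/294

55/294


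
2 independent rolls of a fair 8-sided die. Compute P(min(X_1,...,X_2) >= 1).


P(min >= 1) = P(all X_i >= 1) = (P(X_1 >= 1))^2
= (8/8)^2 = 1^2 = 1

1


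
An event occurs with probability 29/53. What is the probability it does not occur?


P(A') = 1 - P(A) = 1 - 29/53 = 24/53

24/53


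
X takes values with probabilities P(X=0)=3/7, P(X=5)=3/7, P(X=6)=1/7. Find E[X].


E[X] = sum(x * P(x))
= 0*3/7 + 5*3/7 + 6*1/7
= 3

3


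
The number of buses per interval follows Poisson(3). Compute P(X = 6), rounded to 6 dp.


P(X=6) = e^(-3) * 3^6 / 6!
≈ 0.04978706837 * 729 / 720
≈ 0.050409

0.050409


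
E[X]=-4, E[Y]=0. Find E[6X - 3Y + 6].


E[6X - 3Y + 6] = 6*E[X] - 3*E[Y] + 6
= (6)*(-4) + (-3)*(0) + (6)
= -24 + 0 + 6 = -18

-18


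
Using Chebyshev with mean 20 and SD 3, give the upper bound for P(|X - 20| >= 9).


k = 9/3 = 3
Chebyshev: P(|X-mu| >= k*sigma) <= 1/k^2 = 1/3^2 = 1/9

1/9


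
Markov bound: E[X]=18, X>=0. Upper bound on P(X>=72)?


Markov: P(X >= a) <= E[X]/a
P(X >= 72) <= 18/72 = 1/4

1/4


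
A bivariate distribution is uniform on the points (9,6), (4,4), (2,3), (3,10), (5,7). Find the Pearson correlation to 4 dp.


Cov(X,Y) = 0.6000, Var(X) = 5.8400, Var(Y) = 6.0000
rho = Cov/(sqrt(VarX)*sqrt(VarY)) = 0.1014

0.1014


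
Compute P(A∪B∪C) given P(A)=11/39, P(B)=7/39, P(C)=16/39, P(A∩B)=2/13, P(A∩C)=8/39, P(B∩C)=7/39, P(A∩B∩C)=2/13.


P(A∪B∪C) = P(A)+P(B)+P(C) - P(AB)-P(AC)-P(BC) + P(ABC)
= 11/39+7/39+16/39 - 2/13-8/39-7/39 + 2/13
= 19/39

19/39


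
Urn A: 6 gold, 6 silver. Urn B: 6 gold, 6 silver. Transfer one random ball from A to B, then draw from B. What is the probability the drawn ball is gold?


P(transfer gold) = 6/12 = 1/2; P(transfer silver) = 1/2
If gold transferred: Urn II has 7 gold of 13, so P(gold|gold moved) = 7/13
If silver transferred: Urn II has 6 gold of 13, so P(gold|silver moved) = 6/13
By total probability: P(gold) = 1/2*7/13 + 1/2*6/13 = 1/2

1/2


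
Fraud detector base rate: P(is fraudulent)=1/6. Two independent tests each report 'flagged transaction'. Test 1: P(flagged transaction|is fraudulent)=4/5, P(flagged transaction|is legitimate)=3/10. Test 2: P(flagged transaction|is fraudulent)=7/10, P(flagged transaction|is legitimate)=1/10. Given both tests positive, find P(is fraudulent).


After test 1: P(+) = 4/5*1/6 + 3/10*5/6 = 23/60
P(B|+) = (2/15)/(23/60) = 8/23
After test 2 (use post1 as new prior): P(+) = 7/10*8/23 + 1/10*15/23 = 71/230
P(B|+,+) = (28/115)/(71/230) = 56/71

56/71


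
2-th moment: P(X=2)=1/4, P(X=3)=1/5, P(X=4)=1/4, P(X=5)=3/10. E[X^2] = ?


E[X^2] = sum(x^2 * P(x))
= 4*1/4 + 9*1/5 + 16*1/4 + 25*3/10
= 143/10

143/10


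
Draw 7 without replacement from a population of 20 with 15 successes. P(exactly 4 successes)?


P(X=4) = C(15,4)*C(5,3) / C(20,7)
= 1365*10 / 77520
= 13650/77520 = 455/2584

455/2584


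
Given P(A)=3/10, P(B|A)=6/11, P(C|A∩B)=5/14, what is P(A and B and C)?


P(A∩B∩C) = P(A) * P(B|A) * P(C|A∩B)
= 3/10 * 6/11 * 5/14
= 9/55 * 5/14 = 9/154

9/154


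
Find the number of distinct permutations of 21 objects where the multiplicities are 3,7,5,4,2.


21! = 51090942171709440000
Denominator: 3!=6 * 7!=5040 * 5!=120 * 4!=24 * 2!=2
Coefficient = 51090942171709440000 / 174182400 = 293318625600

293318625600


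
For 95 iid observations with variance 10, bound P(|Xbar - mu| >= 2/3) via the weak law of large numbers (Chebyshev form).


Var(Xbar) = Var(X)/n = 10/95
Chebyshev: P(|Xbar-mu| >= 2/3) <= Var(Xbar)/(2/3)^2 = (2/19)/(4/9) = 9/38

9/38


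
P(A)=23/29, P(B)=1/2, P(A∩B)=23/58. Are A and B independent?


P(A)*P(B) = 23/29*1/2 = 23/58
P(A∩B) = 23/58, which equals P(A)P(B), so independent

Yes, A and B are independent


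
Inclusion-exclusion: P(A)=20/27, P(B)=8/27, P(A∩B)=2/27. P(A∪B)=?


P(A∪B) = P(A) + P(B) - P(A∩B)
= 20/27 + 8/27 - 2/27 = 26/27

26/27


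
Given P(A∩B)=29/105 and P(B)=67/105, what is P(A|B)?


P(A|B) = P(A∩B)/P(B) = (29/105)/(67/105) = 29/67

29/67


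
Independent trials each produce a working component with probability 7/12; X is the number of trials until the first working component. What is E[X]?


For geometric (trials until first success), E[X] = 1/p = 1/(7/12) = 12/7

12/7


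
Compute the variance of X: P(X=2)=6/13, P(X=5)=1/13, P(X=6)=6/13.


E[X] = 53/13, E[X^2] = 265/13
Var(X) = E[X^2] - (E[X])^2 = 265/13 - (53/13)^2 = 636/169

636/169


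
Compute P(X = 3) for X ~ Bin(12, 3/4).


P(X=3) = C(12,3) * p^3 * (1-p)^9
= 220 * 27/64 * 1/262144
= 1485/4194304

1485/4194304


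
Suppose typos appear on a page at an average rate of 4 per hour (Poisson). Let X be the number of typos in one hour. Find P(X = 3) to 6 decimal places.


P(X=3) = e^(-4) * 4^3 / 3!
≈ 0.01831563889 * 64 / 6
≈ 0.195367

0.195367


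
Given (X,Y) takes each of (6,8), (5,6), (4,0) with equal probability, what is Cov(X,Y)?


E[X]=5, E[Y]=14/3, E[XY]=26
Cov(X,Y) = E[XY] - E[X]E[Y] = 26 - 5*14/3 = 8/3

8/3


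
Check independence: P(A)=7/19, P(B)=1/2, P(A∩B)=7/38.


P(A)*P(B) = 7/19*1/2 = 7/38
P(A∩B) = 7/38, which equals P(A)P(B), so independent

Yes, A and B are independent


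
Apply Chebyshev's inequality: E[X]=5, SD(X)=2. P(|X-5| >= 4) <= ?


k = 4/2 = 2
Chebyshev: P(|X-mu| >= k*sigma) <= 1/k^2 = 1/2^2 = 1/4

1/4


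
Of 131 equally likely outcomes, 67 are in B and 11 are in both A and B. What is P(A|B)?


P(A|B) = P(A∩B)/P(B) = (11/131)/(67/131) = 11/67

11/67


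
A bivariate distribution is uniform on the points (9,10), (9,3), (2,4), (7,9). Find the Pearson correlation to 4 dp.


Cov(X,Y) = 3.1250, Var(X) = 8.1875, Var(Y) = 9.2500
rho = Cov/(sqrt(VarX)*sqrt(VarY)) = 0.3591

0.3591


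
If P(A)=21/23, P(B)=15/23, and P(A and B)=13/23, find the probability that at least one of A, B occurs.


P(A∪B) = P(A) + P(B) - P(A∩B)
= 21/23 + 15/23 - 13/23 = 1

1


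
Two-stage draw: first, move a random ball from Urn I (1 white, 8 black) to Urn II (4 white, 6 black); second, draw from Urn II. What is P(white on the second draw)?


P(transfer white) = 1/9; P(transfer black) = 8/9
If white transferred: Urn II has 5 white of 11, so P(white|white moved) = 5/11
If black transferred: Urn II has 4 white of 11, so P(white|black moved) = 4/11
By total probability: P(white) = 1/9*5/11 + 8/9*4/11 = 37/99

37/99


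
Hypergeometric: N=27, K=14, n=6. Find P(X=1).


P(X=1) = C(14,1)*C(13,5) / C(27,6)
= 14*1287 / 296010
= 18018/296010 = 7/115

7/115


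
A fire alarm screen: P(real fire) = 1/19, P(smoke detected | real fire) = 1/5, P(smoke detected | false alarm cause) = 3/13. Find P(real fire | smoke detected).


P(A) = P(A|B)P(B) + P(A|B')P(B') = 1/5*1/19 + 3/13*18/19 = 283/1235
P(B|A) = P(A|B)P(B)/P(A) = (1/95)/(283/1235) = 13/283

13/283


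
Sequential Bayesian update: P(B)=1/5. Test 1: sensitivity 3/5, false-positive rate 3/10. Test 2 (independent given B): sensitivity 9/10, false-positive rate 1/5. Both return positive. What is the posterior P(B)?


After test 1: P(+) = 3/5*1/5 + 3/10*4/5 = 9/25
P(B|+) = (3/25)/(9/25) = 1/3
After test 2 (use post1 as new prior): P(+) = 9/10*1/3 + 1/5*2/3 = 13/30
P(B|+,+) = (3/10)/(13/30) = 9/13

9/13


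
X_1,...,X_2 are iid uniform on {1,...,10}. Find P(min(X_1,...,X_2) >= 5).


P(min >= 5) = P(all X_i >= 5) = (P(X_1 >= 5))^2
= (6/10)^2 = (3/5)^2 = 9/25

9/25


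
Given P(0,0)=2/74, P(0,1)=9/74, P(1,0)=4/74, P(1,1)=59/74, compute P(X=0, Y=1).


Read from table: P(X=0, Y=1) = 9/74

9/74


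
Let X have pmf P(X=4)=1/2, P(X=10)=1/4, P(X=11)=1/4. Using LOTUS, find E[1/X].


E[1/X] = sum(g(x)*P(x))
= 1/4*1/2 + 1/10*1/4 + 1/11*1/4
= 19/110

19/110


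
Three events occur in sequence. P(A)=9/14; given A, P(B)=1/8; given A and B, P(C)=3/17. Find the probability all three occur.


P(A∩B∩C) = P(A) * P(B|A) * P(C|A∩B)
= 9/14 * 1/8 * 3/17
= 9/112 * 3/17 = 27/1904

27/1904


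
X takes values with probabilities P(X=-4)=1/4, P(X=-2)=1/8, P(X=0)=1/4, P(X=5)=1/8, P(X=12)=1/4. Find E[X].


E[X] = sum(x * P(x))
= -4*1/4 - 2*1/8 + 0*1/4 + 5*1/8 + 12*1/4
= 19/8

19/8


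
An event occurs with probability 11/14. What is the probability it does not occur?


P(A') = 1 - P(A) = 1 - 11/14 = 3/14

3/14


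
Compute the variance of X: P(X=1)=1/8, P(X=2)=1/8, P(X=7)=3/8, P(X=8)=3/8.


E[X] = 6, E[X^2] = 43
Var(X) = E[X^2] - (E[X])^2 = 43 - (6)^2 = 7

7


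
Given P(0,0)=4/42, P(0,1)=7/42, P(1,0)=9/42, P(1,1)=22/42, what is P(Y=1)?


P(Y=1) = P(0,1)+P(1,1) = 7/42 + 22/42 = 29/42

29/42


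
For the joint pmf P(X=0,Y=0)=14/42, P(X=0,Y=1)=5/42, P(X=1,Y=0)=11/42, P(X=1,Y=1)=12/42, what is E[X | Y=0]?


P(Y=0) = 25/42
E[X|Y=0] = (0*14 + 1*11)/25 = 11/25

11/25


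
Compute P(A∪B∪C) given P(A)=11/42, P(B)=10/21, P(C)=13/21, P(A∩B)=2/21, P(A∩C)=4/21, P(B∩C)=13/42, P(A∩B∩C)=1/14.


P(A∪B∪C) = P(A)+P(B)+P(C) - P(AB)-P(AC)-P(BC) + P(ABC)
= 11/42+10/21+13/21 - 2/21-4/21-13/42 + 1/14
= 5/6

5/6


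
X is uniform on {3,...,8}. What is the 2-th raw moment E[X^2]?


E[X^2] = (1/6) * sum(x^2 for x=3..8)
= 199/6

199/6


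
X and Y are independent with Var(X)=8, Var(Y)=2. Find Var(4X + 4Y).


Independence => Cov(X,Y)=0
Var(4X + 4Y) = 4^2*Var(X) + 4^2*Var(Y)
= 16*8 + 16*2 = 160

160


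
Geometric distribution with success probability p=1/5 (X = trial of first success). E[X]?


For geometric (trials until first success), E[X] = 1/p = 1/(1/5) = 5

5


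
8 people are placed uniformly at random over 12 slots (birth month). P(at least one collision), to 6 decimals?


P(all different) = prod((12-i)/12 for i=0..7) = 0.046417
P(at least one match) = 1 - 0.046417 = 0.953583

0.953583


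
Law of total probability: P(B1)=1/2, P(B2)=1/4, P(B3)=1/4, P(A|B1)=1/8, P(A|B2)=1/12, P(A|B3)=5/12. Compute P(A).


P(A) = P(A|B1)P(B1) + P(A|B2)P(B2) + P(A|B3)P(B3)
= 1/8*1/2 + 1/12*1/4 + 5/12*1/4
= 1/16 + 1/48 + 5/48 = 3/16

3/16


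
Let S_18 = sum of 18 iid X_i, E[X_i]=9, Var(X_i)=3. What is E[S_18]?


E[S_n] = n*E[X_1] = 18*9 = 162

162


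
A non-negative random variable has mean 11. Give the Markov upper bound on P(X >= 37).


Markov: P(X >= a) <= E[X]/a
P(X >= 37) <= 11/37

11/37


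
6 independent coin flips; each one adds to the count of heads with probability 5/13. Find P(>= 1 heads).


P(at least one) = 1 - P(none)
P(none) = (1 - 5/13)^6 = (8/13)^6 = 262144/4826809
P(at least one) = 1 - 262144/4826809 = 4564665/4826809

4564665/4826809


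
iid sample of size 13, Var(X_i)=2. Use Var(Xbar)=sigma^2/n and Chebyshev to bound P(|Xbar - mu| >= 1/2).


Var(Xbar) = Var(X)/n = 2/13
Chebyshev: P(|Xbar-mu| >= 1/2) <= Var(Xbar)/(1/2)^2 = (2/13)/(1/4) = 8/13

8/13


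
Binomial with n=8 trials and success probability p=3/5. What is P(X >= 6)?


P(X>=6) = P(X=6) + P(X=7) + P(X=8)
= 81648/390625 + 34992/390625 + 6561/390625
= 123201/390625

123201/390625


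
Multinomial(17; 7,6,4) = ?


17! = 355687428096000
Denominator: 7!=5040 * 6!=720 * 4!=24
Coefficient = 355687428096000 / 87091200 = 4084080

4084080


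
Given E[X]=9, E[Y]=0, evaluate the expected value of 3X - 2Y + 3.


E[3X - 2Y + 3] = 3*E[X] - 2*E[Y] + 3
= (3)*(9) + (-2)*(0) + (3)
= 27 + 0 + 3 = 30

30


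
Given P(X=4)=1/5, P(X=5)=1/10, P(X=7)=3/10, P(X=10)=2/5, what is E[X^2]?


E[X^2] = sum(g(x)*P(x))
= 16*1/5 + 25*1/10 + 49*3/10 + 100*2/5
= 302/5

302/5


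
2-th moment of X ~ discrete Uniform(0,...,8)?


E[X^2] = (1/9) * sum(x^2 for x=0..8)
= 204/9 = 68/3

68/3


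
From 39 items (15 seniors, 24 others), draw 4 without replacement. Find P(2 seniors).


P(X=2) = C(15,2)*C(24,2) / C(39,4)
= 105*276 / 82251
= 28980/82251 = 3220/9139

3220/9139


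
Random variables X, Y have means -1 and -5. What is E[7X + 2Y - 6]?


E[7X + 2Y - 6] = 7*E[X] + 2*E[Y] - 6
= (7)*(-1) + (2)*(-5) + (-6)
= -7 - 10 - 6 = -23

-23


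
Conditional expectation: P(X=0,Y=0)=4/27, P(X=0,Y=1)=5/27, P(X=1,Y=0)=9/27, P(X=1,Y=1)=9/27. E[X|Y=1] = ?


P(Y=1) = 14/27
E[X|Y=1] = (0*5 + 1*9)/14 = 9/14

9/14


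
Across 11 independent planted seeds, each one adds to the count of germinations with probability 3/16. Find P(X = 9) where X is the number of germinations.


P(X=9) = C(11,9) * p^9 * (1-p)^2
= 55 * 19683/68719476736 * 169/256
= 182953485/17592186044416

182953485/17592186044416


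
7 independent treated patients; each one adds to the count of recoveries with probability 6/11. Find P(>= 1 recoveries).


P(at least one) = 1 - P(none)
P(none) = (1 - 6/11)^7 = (5/11)^7 = 78125/19487171
P(at least one) = 1 - 78125/19487171 = 19409046/19487171

19409046/19487171


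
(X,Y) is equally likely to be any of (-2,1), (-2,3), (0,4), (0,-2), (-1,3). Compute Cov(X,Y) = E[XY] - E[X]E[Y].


E[X]=-1, E[Y]=9/5, E[XY]=-11/5
Cov(X,Y) = E[XY] - E[X]E[Y] = -11/5 + 1*9/5 = -2/5

-2/5
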